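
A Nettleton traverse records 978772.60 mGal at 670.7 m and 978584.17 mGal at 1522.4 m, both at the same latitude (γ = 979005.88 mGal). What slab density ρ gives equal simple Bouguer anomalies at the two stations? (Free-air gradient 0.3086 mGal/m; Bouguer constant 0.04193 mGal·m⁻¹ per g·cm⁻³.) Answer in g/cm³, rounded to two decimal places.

Δg_obs = 978584.17 − 978772.60 = -188.43 mGal over Δh = 1522.4 − 670.7 = 851.7 m
Equal Bouguer anomalies ⇒ Δg_obs + (0.3086 − 0.04193ρ)·Δh = 0
0.3086 − 0.04193ρ = −Δg_obs/Δh = 0.22124
ρ = (0.3086 − 0.22124) / 0.04193 = 2.08 g/cm³

2.08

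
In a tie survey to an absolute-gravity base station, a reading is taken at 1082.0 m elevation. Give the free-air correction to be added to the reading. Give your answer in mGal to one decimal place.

333.9

Free-air correction = 0.3086 × 1082.0 = 333.9 mGal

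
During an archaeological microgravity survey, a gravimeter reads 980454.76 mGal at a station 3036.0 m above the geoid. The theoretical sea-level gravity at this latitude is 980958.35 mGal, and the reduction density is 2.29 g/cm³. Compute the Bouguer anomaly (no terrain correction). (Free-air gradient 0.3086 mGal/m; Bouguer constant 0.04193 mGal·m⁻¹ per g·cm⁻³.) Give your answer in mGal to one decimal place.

141.8

Free-air correction = 0.3086 × 3036.0 = 936.91 mGal
Free-air anomaly = 980454.76 − 980958.35 + (936.91) = 433.32 mGal
Bouguer slab correction = 0.04193 × 2.29 × 3036.0 = 291.52 mGal
Simple Bouguer anomaly = 433.32 − (291.52) = 141.80 mGal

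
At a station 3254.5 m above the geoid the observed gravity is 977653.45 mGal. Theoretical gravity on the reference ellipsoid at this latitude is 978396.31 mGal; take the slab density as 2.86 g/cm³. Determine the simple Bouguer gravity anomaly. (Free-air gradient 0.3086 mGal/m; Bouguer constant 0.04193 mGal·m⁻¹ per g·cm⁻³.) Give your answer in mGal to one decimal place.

-128.8

Free-air correction = 0.3086 × 3254.5 = 1004.34 mGal
Free-air anomaly = 977653.45 − 978396.31 + (1004.34) = 261.48 mGal
Bouguer slab correction = 0.04193 × 2.86 × 3254.5 = 390.28 mGal
Simple Bouguer anomaly = 261.48 − (390.28) = -128.80 mGal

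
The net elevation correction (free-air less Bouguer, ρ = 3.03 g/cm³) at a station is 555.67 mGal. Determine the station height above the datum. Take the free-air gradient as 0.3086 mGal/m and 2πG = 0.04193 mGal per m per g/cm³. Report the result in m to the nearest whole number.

Combined gradient = 0.3086 − 0.04193 × 3.03 = 0.1815521 mGal/m
h = 555.67 / 0.1815521 = 3060.66 m

3061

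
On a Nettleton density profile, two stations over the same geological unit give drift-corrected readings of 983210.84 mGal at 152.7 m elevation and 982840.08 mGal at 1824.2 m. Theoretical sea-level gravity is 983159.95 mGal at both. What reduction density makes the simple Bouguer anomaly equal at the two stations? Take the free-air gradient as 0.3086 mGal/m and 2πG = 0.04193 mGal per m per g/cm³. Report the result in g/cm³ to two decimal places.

2.07

Δg_obs = 982840.08 − 983210.84 = -370.76 mGal over Δh = 1824.2 − 152.7 = 1671.5 m
Equal Bouguer anomalies ⇒ Δg_obs + (0.3086 − 0.04193ρ)·Δh = 0
0.3086 − 0.04193ρ = −Δg_obs/Δh = 0.22181
ρ = (0.3086 − 0.22181) / 0.04193 = 2.07 g/cm³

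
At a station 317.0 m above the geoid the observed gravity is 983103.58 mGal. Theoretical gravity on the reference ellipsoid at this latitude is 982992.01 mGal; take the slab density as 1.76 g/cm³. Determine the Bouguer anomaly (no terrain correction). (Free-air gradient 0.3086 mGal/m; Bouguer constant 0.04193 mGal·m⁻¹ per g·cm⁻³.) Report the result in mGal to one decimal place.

186.0

Free-air correction = 0.3086 × 317.0 = 97.83 mGal
Free-air anomaly = 983103.58 − 982992.01 + (97.83) = 209.40 mGal
Bouguer slab correction = 0.04193 × 1.76 × 317.0 = 23.39 mGal
Simple Bouguer anomaly = 209.40 − (23.39) = 186.01 mGal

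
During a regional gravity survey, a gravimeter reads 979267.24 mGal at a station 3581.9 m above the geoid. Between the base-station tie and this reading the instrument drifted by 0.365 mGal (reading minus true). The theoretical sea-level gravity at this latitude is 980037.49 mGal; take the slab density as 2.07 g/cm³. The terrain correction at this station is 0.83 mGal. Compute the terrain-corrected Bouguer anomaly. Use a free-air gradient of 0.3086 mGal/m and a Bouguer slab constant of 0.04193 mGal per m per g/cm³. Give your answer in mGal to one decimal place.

Drift-corrected reading = 979267.24 − (0.365) = 979266.875 mGal
Free-air correction = 0.3086 × 3581.9 = 1105.37 mGal
Free-air anomaly = 979266.875 − 980037.49 + (1105.37) = 334.755 mGal
Bouguer slab correction = 0.04193 × 2.07 × 3581.9 = 310.89 mGal
Simple Bouguer anomaly = 334.755 − (310.89) = 23.865 mGal
Complete Bouguer anomaly = 23.865 + 0.83 = 24.695 mGal

24.7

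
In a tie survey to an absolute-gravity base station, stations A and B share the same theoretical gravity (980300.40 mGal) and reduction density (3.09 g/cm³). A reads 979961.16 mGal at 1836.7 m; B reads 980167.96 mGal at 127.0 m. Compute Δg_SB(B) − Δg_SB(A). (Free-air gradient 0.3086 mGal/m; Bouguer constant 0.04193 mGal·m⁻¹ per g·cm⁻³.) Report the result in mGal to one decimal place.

Δg_SB(A) = 979961.16 − 980300.40 + 0.3086×1836.7 − 0.04193×3.09×1836.7 = -10.40 mGal
Δg_SB(B) = 980167.96 − 980300.40 + 0.3086×127.0 − 0.04193×3.09×127.0 = -109.70 mGal
Difference = -109.70 − (-10.40) = -99.30 mGal

-99.3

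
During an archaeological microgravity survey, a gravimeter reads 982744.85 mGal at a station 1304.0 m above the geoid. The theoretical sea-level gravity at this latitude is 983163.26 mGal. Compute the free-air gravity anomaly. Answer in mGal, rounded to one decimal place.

Free-air correction = 0.3086 × 1304.0 = 402.41 mGal
Free-air anomaly = 982744.85 − 983163.26 + (402.41) = -16.00 mGal

-16.0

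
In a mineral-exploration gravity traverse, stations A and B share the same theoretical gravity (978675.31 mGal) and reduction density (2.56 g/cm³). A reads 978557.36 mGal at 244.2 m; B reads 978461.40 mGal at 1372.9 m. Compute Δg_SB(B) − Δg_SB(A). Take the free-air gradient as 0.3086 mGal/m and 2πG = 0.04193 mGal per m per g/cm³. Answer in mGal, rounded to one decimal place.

Δg_SB(A) = 978557.36 − 978675.31 + 0.3086×244.2 − 0.04193×2.56×244.2 = -68.80 mGal
Δg_SB(B) = 978461.40 − 978675.31 + 0.3086×1372.9 − 0.04193×2.56×1372.9 = 62.40 mGal
Difference = 62.40 − (-68.80) = 131.20 mGal

131.2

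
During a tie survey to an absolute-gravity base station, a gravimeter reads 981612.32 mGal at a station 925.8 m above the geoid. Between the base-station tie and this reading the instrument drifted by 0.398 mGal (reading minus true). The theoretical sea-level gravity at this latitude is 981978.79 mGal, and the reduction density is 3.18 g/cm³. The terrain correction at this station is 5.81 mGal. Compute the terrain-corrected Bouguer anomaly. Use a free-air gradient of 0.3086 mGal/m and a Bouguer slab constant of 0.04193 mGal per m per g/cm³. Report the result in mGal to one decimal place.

-198.8

Drift-corrected reading = 981612.32 − (0.398) = 981611.922 mGal
Free-air correction = 0.3086 × 925.8 = 285.70 mGal
Free-air anomaly = 981611.922 − 981978.79 + (285.70) = -81.168 mGal
Bouguer slab correction = 0.04193 × 3.18 × 925.8 = 123.44 mGal
Simple Bouguer anomaly = -81.168 − (123.44) = -204.608 mGal
Complete Bouguer anomaly = -204.608 + 5.81 = -198.798 mGal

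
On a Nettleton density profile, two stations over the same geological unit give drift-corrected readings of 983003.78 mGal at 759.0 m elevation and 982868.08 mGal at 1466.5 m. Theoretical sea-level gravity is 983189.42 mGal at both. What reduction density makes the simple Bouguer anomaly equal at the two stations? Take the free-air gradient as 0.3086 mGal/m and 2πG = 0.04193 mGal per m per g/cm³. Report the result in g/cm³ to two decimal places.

2.79

Δg_obs = 982868.08 − 983003.78 = -135.70 mGal over Δh = 1466.5 − 759.0 = 707.5 m
Equal Bouguer anomalies ⇒ Δg_obs + (0.3086 − 0.04193ρ)·Δh = 0
0.3086 − 0.04193ρ = −Δg_obs/Δh = 0.19180
ρ = (0.3086 − 0.19180) / 0.04193 = 2.79 g/cm³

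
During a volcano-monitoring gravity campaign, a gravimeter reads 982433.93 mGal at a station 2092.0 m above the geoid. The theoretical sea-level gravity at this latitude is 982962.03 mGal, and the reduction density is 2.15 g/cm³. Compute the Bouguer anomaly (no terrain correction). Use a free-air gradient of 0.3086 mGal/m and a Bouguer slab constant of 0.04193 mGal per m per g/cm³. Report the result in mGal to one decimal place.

-71.1

Free-air correction = 0.3086 × 2092.0 = 645.59 mGal
Free-air anomaly = 982433.93 − 982962.03 + (645.59) = 117.49 mGal
Bouguer slab correction = 0.04193 × 2.15 × 2092.0 = 188.59 mGal
Simple Bouguer anomaly = 117.49 − (188.59) = -71.10 mGal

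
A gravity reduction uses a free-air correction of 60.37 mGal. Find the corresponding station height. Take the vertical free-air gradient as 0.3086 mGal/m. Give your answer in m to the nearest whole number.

h = 60.37 / 0.3086 = 195.63 m

196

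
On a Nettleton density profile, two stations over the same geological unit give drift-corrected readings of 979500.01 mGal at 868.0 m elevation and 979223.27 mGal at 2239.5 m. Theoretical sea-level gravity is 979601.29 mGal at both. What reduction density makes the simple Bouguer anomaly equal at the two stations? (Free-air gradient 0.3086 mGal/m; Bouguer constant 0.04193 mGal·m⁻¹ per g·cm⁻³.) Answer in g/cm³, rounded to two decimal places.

2.55

Δg_obs = 979223.27 − 979500.01 = -276.74 mGal over Δh = 2239.5 − 868.0 = 1371.5 m
Equal Bouguer anomalies ⇒ Δg_obs + (0.3086 − 0.04193ρ)·Δh = 0
0.3086 − 0.04193ρ = −Δg_obs/Δh = 0.20178
ρ = (0.3086 − 0.20178) / 0.04193 = 2.55 g/cm³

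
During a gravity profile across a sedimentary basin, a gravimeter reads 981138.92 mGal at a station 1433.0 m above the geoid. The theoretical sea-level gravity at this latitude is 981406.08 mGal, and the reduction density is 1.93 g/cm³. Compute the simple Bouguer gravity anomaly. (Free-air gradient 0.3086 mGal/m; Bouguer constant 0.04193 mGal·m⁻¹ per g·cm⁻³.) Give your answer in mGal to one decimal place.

Free-air correction = 0.3086 × 1433.0 = 442.22 mGal
Free-air anomaly = 981138.92 − 981406.08 + (442.22) = 175.06 mGal
Bouguer slab correction = 0.04193 × 1.93 × 1433.0 = 115.97 mGal
Simple Bouguer anomaly = 175.06 − (115.97) = 59.09 mGal

59.1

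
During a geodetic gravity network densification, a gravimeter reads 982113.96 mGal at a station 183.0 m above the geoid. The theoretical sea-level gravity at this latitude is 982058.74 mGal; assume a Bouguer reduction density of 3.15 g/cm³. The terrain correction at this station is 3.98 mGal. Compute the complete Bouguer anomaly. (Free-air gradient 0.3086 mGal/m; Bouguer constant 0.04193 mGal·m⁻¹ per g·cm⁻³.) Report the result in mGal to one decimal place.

Free-air correction = 0.3086 × 183.0 = 56.47 mGal
Free-air anomaly = 982113.96 − 982058.74 + (56.47) = 111.69 mGal
Bouguer slab correction = 0.04193 × 3.15 × 183.0 = 24.17 mGal
Simple Bouguer anomaly = 111.69 − (24.17) = 87.52 mGal
Complete Bouguer anomaly = 87.52 + 3.98 = 91.50 mGal

91.5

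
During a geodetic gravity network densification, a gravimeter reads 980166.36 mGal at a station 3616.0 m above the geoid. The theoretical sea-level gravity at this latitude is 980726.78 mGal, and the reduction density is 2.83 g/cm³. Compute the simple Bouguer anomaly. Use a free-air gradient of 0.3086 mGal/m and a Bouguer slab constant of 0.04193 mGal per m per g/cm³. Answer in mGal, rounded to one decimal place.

126.4

Free-air correction = 0.3086 × 3616.0 = 1115.90 mGal
Free-air anomaly = 980166.36 − 980726.78 + (1115.90) = 555.48 mGal
Bouguer slab correction = 0.04193 × 2.83 × 3616.0 = 429.08 mGal
Simple Bouguer anomaly = 555.48 − (429.08) = 126.40 mGal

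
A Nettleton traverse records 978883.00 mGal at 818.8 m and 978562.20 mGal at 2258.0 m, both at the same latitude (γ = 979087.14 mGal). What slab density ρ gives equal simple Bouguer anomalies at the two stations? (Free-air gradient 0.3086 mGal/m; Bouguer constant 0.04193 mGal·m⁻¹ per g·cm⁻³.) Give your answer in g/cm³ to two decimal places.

2.04

Δg_obs = 978562.20 − 978883.00 = -320.80 mGal over Δh = 2258.0 − 818.8 = 1439.2 m
Equal Bouguer anomalies ⇒ Δg_obs + (0.3086 − 0.04193ρ)·Δh = 0
0.3086 − 0.04193ρ = −Δg_obs/Δh = 0.22290
ρ = (0.3086 − 0.22290) / 0.04193 = 2.04 g/cm³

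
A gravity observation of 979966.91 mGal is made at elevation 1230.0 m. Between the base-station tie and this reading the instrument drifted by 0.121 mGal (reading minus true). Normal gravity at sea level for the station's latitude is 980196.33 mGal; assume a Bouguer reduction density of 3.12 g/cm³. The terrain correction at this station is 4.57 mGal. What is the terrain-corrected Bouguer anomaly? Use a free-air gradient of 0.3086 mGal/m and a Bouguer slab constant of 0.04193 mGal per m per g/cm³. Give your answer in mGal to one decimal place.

-6.3

Drift-corrected reading = 979966.91 − (0.121) = 979966.789 mGal
Free-air correction = 0.3086 × 1230.0 = 379.58 mGal
Free-air anomaly = 979966.789 − 980196.33 + (379.58) = 150.039 mGal
Bouguer slab correction = 0.04193 × 3.12 × 1230.0 = 160.91 mGal
Simple Bouguer anomaly = 150.039 − (160.91) = -10.871 mGal
Complete Bouguer anomaly = -10.871 + 4.57 = -6.301 mGal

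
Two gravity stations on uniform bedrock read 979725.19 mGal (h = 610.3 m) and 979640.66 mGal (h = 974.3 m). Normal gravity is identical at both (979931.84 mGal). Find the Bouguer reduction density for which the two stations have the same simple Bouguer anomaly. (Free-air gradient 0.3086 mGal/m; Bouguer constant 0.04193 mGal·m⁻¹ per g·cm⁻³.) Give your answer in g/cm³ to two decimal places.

1.82

Δg_obs = 979640.66 − 979725.19 = -84.53 mGal over Δh = 974.3 − 610.3 = 364.0 m
Equal Bouguer anomalies ⇒ Δg_obs + (0.3086 − 0.04193ρ)·Δh = 0
0.3086 − 0.04193ρ = −Δg_obs/Δh = 0.23223
ρ = (0.3086 − 0.23223) / 0.04193 = 1.82 g/cm³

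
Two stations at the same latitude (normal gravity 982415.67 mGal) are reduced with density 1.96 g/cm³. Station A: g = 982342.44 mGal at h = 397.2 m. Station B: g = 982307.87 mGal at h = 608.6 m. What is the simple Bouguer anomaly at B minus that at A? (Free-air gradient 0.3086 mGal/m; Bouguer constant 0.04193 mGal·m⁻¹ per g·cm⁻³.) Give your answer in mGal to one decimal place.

Δg_SB(A) = 982342.44 − 982415.67 + 0.3086×397.2 − 0.04193×1.96×397.2 = 16.70 mGal
Δg_SB(B) = 982307.87 − 982415.67 + 0.3086×608.6 − 0.04193×1.96×608.6 = 30.00 mGal
Difference = 30.00 − (16.70) = 13.30 mGal

13.3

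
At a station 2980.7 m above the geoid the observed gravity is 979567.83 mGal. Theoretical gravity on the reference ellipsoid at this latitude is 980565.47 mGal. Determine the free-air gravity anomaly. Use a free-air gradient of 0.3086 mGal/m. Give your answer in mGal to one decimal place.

Free-air correction = 0.3086 × 2980.7 = 919.84 mGal
Free-air anomaly = 979567.83 − 980565.47 + (919.84) = -77.80 mGal

-77.8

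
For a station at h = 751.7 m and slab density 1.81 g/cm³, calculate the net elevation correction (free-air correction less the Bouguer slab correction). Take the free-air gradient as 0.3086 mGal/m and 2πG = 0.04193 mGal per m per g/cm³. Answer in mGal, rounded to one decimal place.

Combined gradient = 0.3086 − 0.04193 × 1.81 = 0.2327067 mGal/m
Combined elevation correction = 0.2327067 × 751.7 = 174.9 mGal

174.9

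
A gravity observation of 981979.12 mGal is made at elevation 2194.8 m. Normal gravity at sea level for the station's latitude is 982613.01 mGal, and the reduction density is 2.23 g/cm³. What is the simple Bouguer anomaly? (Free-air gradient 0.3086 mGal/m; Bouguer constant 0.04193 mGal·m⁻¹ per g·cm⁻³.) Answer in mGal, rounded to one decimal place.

Free-air correction = 0.3086 × 2194.8 = 677.32 mGal
Free-air anomaly = 981979.12 − 982613.01 + (677.32) = 43.43 mGal
Bouguer slab correction = 0.04193 × 2.23 × 2194.8 = 205.22 mGal
Simple Bouguer anomaly = 43.43 − (205.22) = -161.79 mGal

-161.8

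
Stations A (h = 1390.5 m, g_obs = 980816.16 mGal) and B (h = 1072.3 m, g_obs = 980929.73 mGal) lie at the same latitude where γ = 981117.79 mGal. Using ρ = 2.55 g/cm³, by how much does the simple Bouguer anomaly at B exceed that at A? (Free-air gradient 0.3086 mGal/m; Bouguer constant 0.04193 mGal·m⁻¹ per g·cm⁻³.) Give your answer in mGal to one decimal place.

Δg_SB(A) = 980816.16 − 981117.79 + 0.3086×1390.5 − 0.04193×2.55×1390.5 = -21.20 mGal
Δg_SB(B) = 980929.73 − 981117.79 + 0.3086×1072.3 − 0.04193×2.55×1072.3 = 28.20 mGal
Difference = 28.20 − (-21.20) = 49.40 mGal

49.4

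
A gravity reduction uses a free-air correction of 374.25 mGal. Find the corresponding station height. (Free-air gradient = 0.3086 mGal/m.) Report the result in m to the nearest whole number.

h = 374.25 / 0.3086 = 1212.73 m

1213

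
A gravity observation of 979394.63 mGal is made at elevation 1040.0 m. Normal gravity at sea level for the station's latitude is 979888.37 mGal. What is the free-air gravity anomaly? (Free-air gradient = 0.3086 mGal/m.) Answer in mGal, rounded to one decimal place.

Free-air correction = 0.3086 × 1040.0 = 320.94 mGal
Free-air anomaly = 979394.63 − 979888.37 + (320.94) = -172.80 mGal

-172.8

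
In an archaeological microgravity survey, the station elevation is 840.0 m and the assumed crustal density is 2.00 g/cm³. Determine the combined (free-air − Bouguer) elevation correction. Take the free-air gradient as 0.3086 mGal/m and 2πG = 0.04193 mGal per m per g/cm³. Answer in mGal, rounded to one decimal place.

Combined gradient = 0.3086 − 0.04193 × 2.00 = 0.2247400 mGal/m
Combined elevation correction = 0.2247400 × 840.0 = 188.8 mGal

188.8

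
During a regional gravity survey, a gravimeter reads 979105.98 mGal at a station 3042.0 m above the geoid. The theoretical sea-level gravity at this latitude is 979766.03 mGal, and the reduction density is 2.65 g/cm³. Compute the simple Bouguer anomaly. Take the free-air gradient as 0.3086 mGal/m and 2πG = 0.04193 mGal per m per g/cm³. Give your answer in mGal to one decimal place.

-59.3

Free-air correction = 0.3086 × 3042.0 = 938.76 mGal
Free-air anomaly = 979105.98 − 979766.03 + (938.76) = 278.71 mGal
Bouguer slab correction = 0.04193 × 2.65 × 3042.0 = 338.01 mGal
Simple Bouguer anomaly = 278.71 − (338.01) = -59.30 mGal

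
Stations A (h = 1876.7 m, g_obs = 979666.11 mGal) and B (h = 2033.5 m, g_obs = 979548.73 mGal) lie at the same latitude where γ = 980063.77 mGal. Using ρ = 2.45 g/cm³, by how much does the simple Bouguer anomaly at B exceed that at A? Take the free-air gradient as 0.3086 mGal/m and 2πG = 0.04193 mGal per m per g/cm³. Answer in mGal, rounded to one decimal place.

Δg_SB(A) = 979666.11 − 980063.77 + 0.3086×1876.7 − 0.04193×2.45×1876.7 = -11.30 mGal
Δg_SB(B) = 979548.73 − 980063.77 + 0.3086×2033.5 − 0.04193×2.45×2033.5 = -96.40 mGal
Difference = -96.40 − (-11.30) = -85.10 mGal

-85.1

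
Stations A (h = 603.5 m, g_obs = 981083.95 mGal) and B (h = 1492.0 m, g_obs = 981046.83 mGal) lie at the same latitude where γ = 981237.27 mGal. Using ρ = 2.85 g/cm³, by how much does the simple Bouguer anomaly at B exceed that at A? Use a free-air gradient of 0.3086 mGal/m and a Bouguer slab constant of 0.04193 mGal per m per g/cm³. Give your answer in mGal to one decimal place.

130.9

Δg_SB(A) = 981083.95 − 981237.27 + 0.3086×603.5 − 0.04193×2.85×603.5 = -39.20 mGal
Δg_SB(B) = 981046.83 − 981237.27 + 0.3086×1492.0 − 0.04193×2.85×1492.0 = 91.70 mGal
Difference = 91.70 − (-39.20) = 130.90 mGal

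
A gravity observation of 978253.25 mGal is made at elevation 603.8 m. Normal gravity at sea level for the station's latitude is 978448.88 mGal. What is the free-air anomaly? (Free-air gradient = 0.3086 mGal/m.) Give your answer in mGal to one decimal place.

Free-air correction = 0.3086 × 603.8 = 186.33 mGal
Free-air anomaly = 978253.25 − 978448.88 + (186.33) = -9.30 mGal

-9.3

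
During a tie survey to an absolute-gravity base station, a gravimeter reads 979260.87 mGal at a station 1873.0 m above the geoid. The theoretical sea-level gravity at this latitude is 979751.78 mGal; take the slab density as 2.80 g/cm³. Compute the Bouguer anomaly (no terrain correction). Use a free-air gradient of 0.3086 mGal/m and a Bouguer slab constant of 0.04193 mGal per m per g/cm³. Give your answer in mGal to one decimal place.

Free-air correction = 0.3086 × 1873.0 = 578.01 mGal
Free-air anomaly = 979260.87 − 979751.78 + (578.01) = 87.10 mGal
Bouguer slab correction = 0.04193 × 2.80 × 1873.0 = 219.90 mGal
Simple Bouguer anomaly = 87.10 − (219.90) = -132.80 mGal

-132.8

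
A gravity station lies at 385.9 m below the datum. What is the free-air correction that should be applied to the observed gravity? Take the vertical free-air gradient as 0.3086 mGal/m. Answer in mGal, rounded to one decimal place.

Free-air correction = 0.3086 × -385.9 = -119.1 mGal

-119.1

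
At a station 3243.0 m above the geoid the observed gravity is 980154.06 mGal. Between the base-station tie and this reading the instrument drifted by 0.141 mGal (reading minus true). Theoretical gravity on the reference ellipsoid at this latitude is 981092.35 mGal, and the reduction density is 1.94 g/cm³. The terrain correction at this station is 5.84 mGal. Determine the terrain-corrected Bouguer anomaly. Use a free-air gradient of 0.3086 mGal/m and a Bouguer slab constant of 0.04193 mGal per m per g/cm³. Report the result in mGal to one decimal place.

-195.6

Drift-corrected reading = 980154.06 − (0.141) = 980153.919 mGal
Free-air correction = 0.3086 × 3243.0 = 1000.79 mGal
Free-air anomaly = 980153.919 − 981092.35 + (1000.79) = 62.359 mGal
Bouguer slab correction = 0.04193 × 1.94 × 3243.0 = 263.80 mGal
Simple Bouguer anomaly = 62.359 − (263.80) = -201.441 mGal
Complete Bouguer anomaly = -201.441 + 5.84 = -195.601 mGal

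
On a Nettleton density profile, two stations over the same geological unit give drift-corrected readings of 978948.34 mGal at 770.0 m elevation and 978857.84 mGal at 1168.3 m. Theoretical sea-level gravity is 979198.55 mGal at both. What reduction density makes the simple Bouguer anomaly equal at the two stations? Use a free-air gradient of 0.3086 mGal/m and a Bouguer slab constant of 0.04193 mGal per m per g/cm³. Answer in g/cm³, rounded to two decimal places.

1.94

Δg_obs = 978857.84 − 978948.34 = -90.50 mGal over Δh = 1168.3 − 770.0 = 398.3 m
Equal Bouguer anomalies ⇒ Δg_obs + (0.3086 − 0.04193ρ)·Δh = 0
0.3086 − 0.04193ρ = −Δg_obs/Δh = 0.22722
ρ = (0.3086 − 0.22722) / 0.04193 = 1.94 g/cm³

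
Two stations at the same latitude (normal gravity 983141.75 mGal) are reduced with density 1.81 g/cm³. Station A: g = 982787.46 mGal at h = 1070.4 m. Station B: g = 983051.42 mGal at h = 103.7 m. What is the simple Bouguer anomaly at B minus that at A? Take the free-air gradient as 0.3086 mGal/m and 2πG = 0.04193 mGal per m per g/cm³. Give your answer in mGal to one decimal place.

39.0

Δg_SB(A) = 982787.46 − 983141.75 + 0.3086×1070.4 − 0.04193×1.81×1070.4 = -105.20 mGal
Δg_SB(B) = 983051.42 − 983141.75 + 0.3086×103.7 − 0.04193×1.81×103.7 = -66.20 mGal
Difference = -66.20 − (-105.20) = 39.00 mGal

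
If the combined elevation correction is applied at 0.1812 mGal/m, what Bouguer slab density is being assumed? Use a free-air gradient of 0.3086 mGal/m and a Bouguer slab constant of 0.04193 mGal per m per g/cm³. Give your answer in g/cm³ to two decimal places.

0.1812 = 0.3086 − 0.04193 × ρ
ρ = (0.3086 − 0.1812) / 0.04193 = 3.04 g/cm³

3.04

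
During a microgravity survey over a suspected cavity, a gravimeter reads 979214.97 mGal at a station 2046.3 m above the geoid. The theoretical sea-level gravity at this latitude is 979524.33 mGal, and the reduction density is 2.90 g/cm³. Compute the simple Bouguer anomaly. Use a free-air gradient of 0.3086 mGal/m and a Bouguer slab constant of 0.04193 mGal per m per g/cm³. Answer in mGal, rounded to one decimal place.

Free-air correction = 0.3086 × 2046.3 = 631.49 mGal
Free-air anomaly = 979214.97 − 979524.33 + (631.49) = 322.13 mGal
Bouguer slab correction = 0.04193 × 2.90 × 2046.3 = 248.82 mGal
Simple Bouguer anomaly = 322.13 − (248.82) = 73.31 mGal

73.3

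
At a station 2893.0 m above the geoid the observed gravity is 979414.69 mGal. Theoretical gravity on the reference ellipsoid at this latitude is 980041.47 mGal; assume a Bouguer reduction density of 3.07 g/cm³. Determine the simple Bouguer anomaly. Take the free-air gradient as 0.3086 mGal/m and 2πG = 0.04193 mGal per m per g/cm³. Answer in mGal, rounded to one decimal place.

Free-air correction = 0.3086 × 2893.0 = 892.78 mGal
Free-air anomaly = 979414.69 − 980041.47 + (892.78) = 266.00 mGal
Bouguer slab correction = 0.04193 × 3.07 × 2893.0 = 372.40 mGal
Simple Bouguer anomaly = 266.00 − (372.40) = -106.40 mGal

-106.4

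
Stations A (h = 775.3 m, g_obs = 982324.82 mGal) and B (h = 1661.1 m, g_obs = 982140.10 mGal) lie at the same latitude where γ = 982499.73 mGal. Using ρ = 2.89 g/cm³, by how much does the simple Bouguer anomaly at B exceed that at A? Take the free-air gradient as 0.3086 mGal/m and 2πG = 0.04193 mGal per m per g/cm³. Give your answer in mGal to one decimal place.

-18.7

Δg_SB(A) = 982324.82 − 982499.73 + 0.3086×775.3 − 0.04193×2.89×775.3 = -29.60 mGal
Δg_SB(B) = 982140.10 − 982499.73 + 0.3086×1661.1 − 0.04193×2.89×1661.1 = -48.30 mGal
Difference = -48.30 − (-29.60) = -18.70 mGal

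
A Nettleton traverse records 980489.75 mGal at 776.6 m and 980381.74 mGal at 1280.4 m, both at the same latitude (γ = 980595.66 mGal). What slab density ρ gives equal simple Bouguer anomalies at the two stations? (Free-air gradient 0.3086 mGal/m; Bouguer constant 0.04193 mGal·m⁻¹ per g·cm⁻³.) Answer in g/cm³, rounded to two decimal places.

2.25

Δg_obs = 980381.74 − 980489.75 = -108.01 mGal over Δh = 1280.4 − 776.6 = 503.8 m
Equal Bouguer anomalies ⇒ Δg_obs + (0.3086 − 0.04193ρ)·Δh = 0
0.3086 − 0.04193ρ = −Δg_obs/Δh = 0.21439
ρ = (0.3086 − 0.21439) / 0.04193 = 2.25 g/cm³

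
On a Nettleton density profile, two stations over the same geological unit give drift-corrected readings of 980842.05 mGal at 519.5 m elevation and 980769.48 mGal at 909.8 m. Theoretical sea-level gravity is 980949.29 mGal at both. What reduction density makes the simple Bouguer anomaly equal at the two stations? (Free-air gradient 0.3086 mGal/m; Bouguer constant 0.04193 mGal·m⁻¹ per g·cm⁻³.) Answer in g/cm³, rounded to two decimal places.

2.93

Δg_obs = 980769.48 − 980842.05 = -72.57 mGal over Δh = 909.8 − 519.5 = 390.3 m
Equal Bouguer anomalies ⇒ Δg_obs + (0.3086 − 0.04193ρ)·Δh = 0
0.3086 − 0.04193ρ = −Δg_obs/Δh = 0.18593
ρ = (0.3086 − 0.18593) / 0.04193 = 2.93 g/cm³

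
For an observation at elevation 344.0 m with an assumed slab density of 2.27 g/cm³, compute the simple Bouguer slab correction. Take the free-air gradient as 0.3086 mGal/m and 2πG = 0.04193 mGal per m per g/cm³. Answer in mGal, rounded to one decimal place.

Bouguer slab correction = 0.04193 × 2.27 × 344.0 = 32.7 mGal

32.7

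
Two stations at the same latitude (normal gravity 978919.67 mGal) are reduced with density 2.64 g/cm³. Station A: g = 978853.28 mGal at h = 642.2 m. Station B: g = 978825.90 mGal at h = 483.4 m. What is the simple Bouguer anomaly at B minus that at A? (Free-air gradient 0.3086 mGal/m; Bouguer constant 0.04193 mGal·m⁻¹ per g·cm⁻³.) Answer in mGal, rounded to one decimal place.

-58.8

Δg_SB(A) = 978853.28 − 978919.67 + 0.3086×642.2 − 0.04193×2.64×642.2 = 60.70 mGal
Δg_SB(B) = 978825.90 − 978919.67 + 0.3086×483.4 − 0.04193×2.64×483.4 = 1.90 mGal
Difference = 1.90 − (60.70) = -58.80 mGal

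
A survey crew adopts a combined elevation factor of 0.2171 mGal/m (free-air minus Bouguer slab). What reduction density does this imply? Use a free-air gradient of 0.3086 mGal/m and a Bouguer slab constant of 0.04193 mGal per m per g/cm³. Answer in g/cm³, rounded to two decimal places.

2.18

0.2171 = 0.3086 − 0.04193 × ρ
ρ = (0.3086 − 0.2171) / 0.04193 = 2.18 g/cm³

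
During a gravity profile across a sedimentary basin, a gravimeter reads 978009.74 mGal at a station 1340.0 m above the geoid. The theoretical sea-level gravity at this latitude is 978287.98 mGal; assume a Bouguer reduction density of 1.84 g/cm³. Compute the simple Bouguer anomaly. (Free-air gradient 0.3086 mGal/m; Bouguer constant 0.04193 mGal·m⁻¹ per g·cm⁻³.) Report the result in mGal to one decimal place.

31.9

Free-air correction = 0.3086 × 1340.0 = 413.52 mGal
Free-air anomaly = 978009.74 − 978287.98 + (413.52) = 135.28 mGal
Bouguer slab correction = 0.04193 × 1.84 × 1340.0 = 103.38 mGal
Simple Bouguer anomaly = 135.28 − (103.38) = 31.90 mGal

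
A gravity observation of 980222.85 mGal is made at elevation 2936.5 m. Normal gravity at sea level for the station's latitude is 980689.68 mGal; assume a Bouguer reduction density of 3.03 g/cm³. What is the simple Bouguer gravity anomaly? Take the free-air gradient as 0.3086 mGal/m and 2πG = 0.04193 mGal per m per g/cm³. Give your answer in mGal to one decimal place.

66.3

Free-air correction = 0.3086 × 2936.5 = 906.20 mGal
Free-air anomaly = 980222.85 − 980689.68 + (906.20) = 439.37 mGal
Bouguer slab correction = 0.04193 × 3.03 × 2936.5 = 373.08 mGal
Simple Bouguer anomaly = 439.37 − (373.08) = 66.29 mGal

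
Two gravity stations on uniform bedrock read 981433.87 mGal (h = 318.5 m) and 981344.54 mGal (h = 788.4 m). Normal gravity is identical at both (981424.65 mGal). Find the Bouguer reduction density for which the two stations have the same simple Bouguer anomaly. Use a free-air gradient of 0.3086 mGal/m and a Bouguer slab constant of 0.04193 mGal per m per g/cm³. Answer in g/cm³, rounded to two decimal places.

2.83

Δg_obs = 981344.54 − 981433.87 = -89.33 mGal over Δh = 788.4 − 318.5 = 469.9 m
Equal Bouguer anomalies ⇒ Δg_obs + (0.3086 − 0.04193ρ)·Δh = 0
0.3086 − 0.04193ρ = −Δg_obs/Δh = 0.19010
ρ = (0.3086 − 0.19010) / 0.04193 = 2.83 g/cm³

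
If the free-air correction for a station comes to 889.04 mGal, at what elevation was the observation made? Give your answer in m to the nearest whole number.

2881

h = 889.04 / 0.3086 = 2880.88 m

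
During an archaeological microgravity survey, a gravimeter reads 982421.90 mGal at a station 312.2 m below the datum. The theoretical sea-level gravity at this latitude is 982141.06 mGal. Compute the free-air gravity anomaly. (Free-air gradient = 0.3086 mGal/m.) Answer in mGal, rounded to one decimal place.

Free-air correction = 0.3086 × -312.2 = -96.34 mGal
Free-air anomaly = 982421.90 − 982141.06 + (-96.34) = 184.50 mGal

184.5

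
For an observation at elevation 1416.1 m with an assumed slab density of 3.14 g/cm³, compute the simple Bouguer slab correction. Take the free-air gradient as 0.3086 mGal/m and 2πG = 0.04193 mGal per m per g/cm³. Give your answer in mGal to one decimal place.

186.4

Bouguer slab correction = 0.04193 × 3.14 × 1416.1 = 186.4 mGal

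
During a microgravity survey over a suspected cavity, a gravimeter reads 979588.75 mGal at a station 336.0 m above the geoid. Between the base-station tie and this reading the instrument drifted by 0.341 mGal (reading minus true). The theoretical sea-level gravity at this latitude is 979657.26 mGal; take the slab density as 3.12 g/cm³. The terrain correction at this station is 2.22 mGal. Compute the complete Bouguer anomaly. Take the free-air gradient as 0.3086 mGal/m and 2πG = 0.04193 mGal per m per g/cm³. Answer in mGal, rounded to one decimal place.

-6.9

Drift-corrected reading = 979588.75 − (0.341) = 979588.409 mGal
Free-air correction = 0.3086 × 336.0 = 103.69 mGal
Free-air anomaly = 979588.409 − 979657.26 + (103.69) = 34.839 mGal
Bouguer slab correction = 0.04193 × 3.12 × 336.0 = 43.96 mGal
Simple Bouguer anomaly = 34.839 − (43.96) = -9.121 mGal
Complete Bouguer anomaly = -9.121 + 2.22 = -6.901 mGal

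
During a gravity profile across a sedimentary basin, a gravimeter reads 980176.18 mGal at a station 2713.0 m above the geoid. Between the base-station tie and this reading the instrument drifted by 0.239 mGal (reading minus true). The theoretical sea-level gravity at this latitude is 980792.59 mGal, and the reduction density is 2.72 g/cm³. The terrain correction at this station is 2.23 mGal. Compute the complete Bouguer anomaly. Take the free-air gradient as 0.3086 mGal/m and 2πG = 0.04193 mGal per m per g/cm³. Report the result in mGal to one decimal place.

-86.6

Drift-corrected reading = 980176.18 − (0.239) = 980175.941 mGal
Free-air correction = 0.3086 × 2713.0 = 837.23 mGal
Free-air anomaly = 980175.941 − 980792.59 + (837.23) = 220.581 mGal
Bouguer slab correction = 0.04193 × 2.72 × 2713.0 = 309.42 mGal
Simple Bouguer anomaly = 220.581 − (309.42) = -88.839 mGal
Complete Bouguer anomaly = -88.839 + 2.23 = -86.609 mGal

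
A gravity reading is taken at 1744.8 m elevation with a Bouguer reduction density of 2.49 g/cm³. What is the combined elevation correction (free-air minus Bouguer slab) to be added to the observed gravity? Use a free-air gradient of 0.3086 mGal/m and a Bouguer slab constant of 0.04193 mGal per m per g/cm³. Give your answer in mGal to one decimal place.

Combined gradient = 0.3086 − 0.04193 × 2.49 = 0.2041943 mGal/m
Combined elevation correction = 0.2041943 × 1744.8 = 356.3 mGal

356.3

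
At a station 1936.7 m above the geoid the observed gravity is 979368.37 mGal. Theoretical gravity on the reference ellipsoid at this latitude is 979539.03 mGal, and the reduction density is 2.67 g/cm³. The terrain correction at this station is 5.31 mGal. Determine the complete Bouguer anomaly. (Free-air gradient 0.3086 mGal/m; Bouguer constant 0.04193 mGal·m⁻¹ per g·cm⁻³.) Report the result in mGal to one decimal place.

215.5

Free-air correction = 0.3086 × 1936.7 = 597.67 mGal
Free-air anomaly = 979368.37 − 979539.03 + (597.67) = 427.01 mGal
Bouguer slab correction = 0.04193 × 2.67 × 1936.7 = 216.82 mGal
Simple Bouguer anomaly = 427.01 − (216.82) = 210.19 mGal
Complete Bouguer anomaly = 210.19 + 5.31 = 215.50 mGal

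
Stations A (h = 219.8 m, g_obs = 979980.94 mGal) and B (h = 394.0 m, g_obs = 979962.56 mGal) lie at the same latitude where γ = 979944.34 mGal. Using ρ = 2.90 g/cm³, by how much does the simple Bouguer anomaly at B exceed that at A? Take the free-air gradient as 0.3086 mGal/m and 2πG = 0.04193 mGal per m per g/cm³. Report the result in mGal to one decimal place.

Δg_SB(A) = 979980.94 − 979944.34 + 0.3086×219.8 − 0.04193×2.90×219.8 = 77.70 mGal
Δg_SB(B) = 979962.56 − 979944.34 + 0.3086×394.0 − 0.04193×2.90×394.0 = 91.90 mGal
Difference = 91.90 − (77.70) = 14.20 mGal

14.2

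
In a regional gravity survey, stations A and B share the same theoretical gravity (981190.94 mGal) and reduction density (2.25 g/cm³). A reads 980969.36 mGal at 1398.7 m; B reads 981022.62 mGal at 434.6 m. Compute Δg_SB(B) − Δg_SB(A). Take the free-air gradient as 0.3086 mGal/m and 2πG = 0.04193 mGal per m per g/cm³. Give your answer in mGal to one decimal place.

Δg_SB(A) = 980969.36 − 981190.94 + 0.3086×1398.7 − 0.04193×2.25×1398.7 = 78.10 mGal
Δg_SB(B) = 981022.62 − 981190.94 + 0.3086×434.6 − 0.04193×2.25×434.6 = -75.20 mGal
Difference = -75.20 − (78.10) = -153.30 mGal

-153.3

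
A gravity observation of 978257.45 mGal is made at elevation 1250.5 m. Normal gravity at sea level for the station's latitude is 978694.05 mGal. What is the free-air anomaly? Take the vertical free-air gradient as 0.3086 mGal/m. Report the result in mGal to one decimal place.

-50.7

Free-air correction = 0.3086 × 1250.5 = 385.90 mGal
Free-air anomaly = 978257.45 − 978694.05 + (385.90) = -50.70 mGal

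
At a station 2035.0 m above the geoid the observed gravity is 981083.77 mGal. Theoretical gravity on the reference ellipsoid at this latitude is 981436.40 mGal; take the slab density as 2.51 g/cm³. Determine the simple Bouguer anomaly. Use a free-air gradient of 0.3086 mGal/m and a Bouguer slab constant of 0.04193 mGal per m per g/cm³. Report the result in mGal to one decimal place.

61.2

Free-air correction = 0.3086 × 2035.0 = 628.00 mGal
Free-air anomaly = 981083.77 − 981436.40 + (628.00) = 275.37 mGal
Bouguer slab correction = 0.04193 × 2.51 × 2035.0 = 214.17 mGal
Simple Bouguer anomaly = 275.37 − (214.17) = 61.20 mGal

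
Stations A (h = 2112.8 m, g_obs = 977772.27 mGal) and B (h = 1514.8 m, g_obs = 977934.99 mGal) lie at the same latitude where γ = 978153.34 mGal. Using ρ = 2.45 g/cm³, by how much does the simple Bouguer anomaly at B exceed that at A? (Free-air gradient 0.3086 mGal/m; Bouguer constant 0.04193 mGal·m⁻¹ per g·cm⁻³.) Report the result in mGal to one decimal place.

39.6

Δg_SB(A) = 977772.27 − 978153.34 + 0.3086×2112.8 − 0.04193×2.45×2112.8 = 53.90 mGal
Δg_SB(B) = 977934.99 − 978153.34 + 0.3086×1514.8 − 0.04193×2.45×1514.8 = 93.50 mGal
Difference = 93.50 − (53.90) = 39.60 mGal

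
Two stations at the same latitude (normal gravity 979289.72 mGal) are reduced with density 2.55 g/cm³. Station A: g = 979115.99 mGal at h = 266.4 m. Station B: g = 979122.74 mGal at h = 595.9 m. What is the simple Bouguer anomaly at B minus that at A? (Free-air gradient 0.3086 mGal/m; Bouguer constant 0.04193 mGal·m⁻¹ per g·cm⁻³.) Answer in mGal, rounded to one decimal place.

73.2

Δg_SB(A) = 979115.99 − 979289.72 + 0.3086×266.4 − 0.04193×2.55×266.4 = -120.00 mGal
Δg_SB(B) = 979122.74 − 979289.72 + 0.3086×595.9 − 0.04193×2.55×595.9 = -46.80 mGal
Difference = -46.80 − (-120.00) = 73.20 mGal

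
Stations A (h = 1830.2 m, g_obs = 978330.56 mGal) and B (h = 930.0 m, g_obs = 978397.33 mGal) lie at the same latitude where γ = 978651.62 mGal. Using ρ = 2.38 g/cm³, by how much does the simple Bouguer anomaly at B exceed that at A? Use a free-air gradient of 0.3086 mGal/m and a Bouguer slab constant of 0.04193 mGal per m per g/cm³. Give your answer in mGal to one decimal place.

-121.2

Δg_SB(A) = 978330.56 − 978651.62 + 0.3086×1830.2 − 0.04193×2.38×1830.2 = 61.10 mGal
Δg_SB(B) = 978397.33 − 978651.62 + 0.3086×930.0 − 0.04193×2.38×930.0 = -60.10 mGal
Difference = -60.10 − (61.10) = -121.20 mGal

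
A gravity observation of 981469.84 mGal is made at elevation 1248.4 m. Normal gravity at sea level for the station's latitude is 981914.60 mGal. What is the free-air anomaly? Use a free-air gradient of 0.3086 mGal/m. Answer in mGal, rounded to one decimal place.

-59.5

Free-air correction = 0.3086 × 1248.4 = 385.26 mGal
Free-air anomaly = 981469.84 − 981914.60 + (385.26) = -59.50 mGal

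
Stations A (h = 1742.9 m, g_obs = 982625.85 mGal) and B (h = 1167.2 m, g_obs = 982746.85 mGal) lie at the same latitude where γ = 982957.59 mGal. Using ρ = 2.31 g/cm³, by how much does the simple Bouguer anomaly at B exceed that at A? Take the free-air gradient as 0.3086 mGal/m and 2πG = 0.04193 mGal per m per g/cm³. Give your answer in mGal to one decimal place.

Δg_SB(A) = 982625.85 − 982957.59 + 0.3086×1742.9 − 0.04193×2.31×1742.9 = 37.30 mGal
Δg_SB(B) = 982746.85 − 982957.59 + 0.3086×1167.2 − 0.04193×2.31×1167.2 = 36.40 mGal
Difference = 36.40 − (37.30) = -0.90 mGal

-0.9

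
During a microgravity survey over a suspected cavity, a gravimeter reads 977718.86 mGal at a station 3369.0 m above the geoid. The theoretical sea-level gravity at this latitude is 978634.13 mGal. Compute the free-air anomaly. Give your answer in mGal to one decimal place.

Free-air correction = 0.3086 × 3369.0 = 1039.67 mGal
Free-air anomaly = 977718.86 − 978634.13 + (1039.67) = 124.40 mGal

124.4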